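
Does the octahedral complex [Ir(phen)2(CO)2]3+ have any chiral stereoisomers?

yes

Each phen is bidentate and must span two cis positions.
Systematic placement gives 2 geometric isomers: CO trans; CO cis (chiral).
One of these lacks any improper symmetry element and so occurs as an enantiomeric pair, giving 2 + 1 = 3 stereoisomers in total.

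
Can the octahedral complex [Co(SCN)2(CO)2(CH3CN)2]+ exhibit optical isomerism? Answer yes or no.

In an octahedral complex each vertex has one trans partner and four cis neighbours.
There are 5 geometric isomers: SCN trans, CO trans, CH3CN trans; SCN cis, CO cis, CH3CN trans; SCN trans, CO cis, CH3CN cis; SCN cis, CO cis, CH3CN cis (chiral); SCN cis, CO trans, CH3CN cis.
One of these lacks any improper symmetry element and so occurs as an enantiomeric pair, giving 5 + 1 = 6 stereoisomers in total.

yes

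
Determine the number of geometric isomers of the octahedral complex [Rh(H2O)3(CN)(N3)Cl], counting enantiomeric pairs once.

4

Systematic placement gives 4 geometric isomers: H2O mer (3 arrangements); H2O fac (chiral).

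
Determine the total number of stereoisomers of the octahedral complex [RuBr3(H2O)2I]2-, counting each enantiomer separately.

3

An octahedron has six vertices in three trans pairs; every non-trans pair is cis.
The distinct arrangements are (3 in all): Br mer, H2O cis; Br mer, H2O trans; Br fac, H2O cis.
Each arrangement has an internal mirror plane or centre of symmetry, so none is chiral.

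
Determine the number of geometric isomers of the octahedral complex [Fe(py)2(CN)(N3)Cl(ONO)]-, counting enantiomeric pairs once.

In an octahedral complex each vertex has one trans partner and four cis neighbours.
Exhaustive case analysis gives 9 geometric isomers.

9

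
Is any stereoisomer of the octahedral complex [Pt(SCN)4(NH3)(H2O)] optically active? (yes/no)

no

The six octahedral sites form three mutually perpendicular trans pairs.
There are 2 geometric isomers: NH3 and H2O mutually trans; NH3 and H2O mutually cis.
Each arrangement has an internal mirror plane or centre of symmetry, so none is chiral.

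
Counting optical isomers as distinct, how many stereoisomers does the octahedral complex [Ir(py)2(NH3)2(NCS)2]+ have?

In an octahedral complex each vertex has one trans partner and four cis neighbours.
Working through the distinct placements yields 5 geometric isomers: py trans, NH3 trans, NCS trans; py cis, NH3 cis, NCS trans; py trans, NH3 cis, NCS cis; py cis, NH3 cis, NCS cis (chiral); py cis, NH3 trans, NCS cis.
One of these lacks any improper symmetry element and so occurs as an enantiomeric pair, giving 5 + 1 = 6 stereoisomers in total.

6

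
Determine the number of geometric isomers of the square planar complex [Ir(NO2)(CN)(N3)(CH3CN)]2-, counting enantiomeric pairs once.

3

In a square planar complex each vertex has one trans partner and two cis neighbours.
Working through the distinct placements yields 3 geometric isomers: (CH3CN/N3 trans, CN/NO2 trans); (CH3CN/NO2 trans, CN/N3 trans); (CH3CN/CN trans, N3/NO2 trans).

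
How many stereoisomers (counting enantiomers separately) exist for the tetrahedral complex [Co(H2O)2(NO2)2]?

In a tetrahedral complex all four positions are equivalent and every pair of ligands is adjacent — there is no cis/trans distinction.
Only one geometric arrangement is possible.

1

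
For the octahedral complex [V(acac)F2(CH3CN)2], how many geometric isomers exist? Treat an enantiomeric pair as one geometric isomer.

An octahedron has six vertices in three trans pairs; every non-trans pair is cis.
Each acac is bidentate and must span two cis positions.
The distinct arrangements are (3 in all): F cis, CH3CN trans; F cis, CH3CN cis (chiral); F trans, CH3CN cis.

3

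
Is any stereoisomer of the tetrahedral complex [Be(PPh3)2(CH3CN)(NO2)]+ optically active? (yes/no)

no

In a tetrahedral complex all four positions are equivalent and every pair of ligands is adjacent — there is no cis/trans distinction.
Only one geometric arrangement is possible.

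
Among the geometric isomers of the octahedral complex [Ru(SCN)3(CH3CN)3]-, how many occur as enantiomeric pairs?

0

The six octahedral sites form three mutually perpendicular trans pairs.
The distinct arrangements are (2 in all): SCN mer; SCN fac.
Each arrangement has an internal mirror plane or centre of symmetry, so none is chiral.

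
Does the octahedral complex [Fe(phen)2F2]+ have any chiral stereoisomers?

yes

In an octahedral complex each vertex has one trans partner and four cis neighbours.
Each phen is bidentate and must span two cis positions.
There are 2 geometric isomers: F trans; F cis (chiral).
One of these lacks any improper symmetry element and so occurs as an enantiomeric pair, giving 2 + 1 = 3 stereoisomers in total.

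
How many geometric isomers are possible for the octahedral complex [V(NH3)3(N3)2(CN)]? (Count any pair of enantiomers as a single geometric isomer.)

3

The six octahedral sites form three mutually perpendicular trans pairs.
The distinct arrangements are (3 in all): NH3 mer, N3 cis; NH3 mer, N3 trans; NH3 fac, N3 cis.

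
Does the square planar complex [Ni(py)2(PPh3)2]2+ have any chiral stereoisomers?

There are 2 geometric isomers: py cis; py trans.
Each arrangement has an internal mirror plane or centre of symmetry, so none is chiral.

no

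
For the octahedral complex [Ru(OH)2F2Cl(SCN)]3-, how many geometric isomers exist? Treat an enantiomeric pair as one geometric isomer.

6

In an octahedral complex each vertex has one trans partner and four cis neighbours.
Systematic placement gives 6 geometric isomers: OH cis, F cis (3 arrangements, 2 chiral); OH trans, F cis; OH cis, F trans; OH trans, F trans.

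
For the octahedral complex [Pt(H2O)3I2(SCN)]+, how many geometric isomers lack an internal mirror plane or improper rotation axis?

The distinct arrangements are (3 in all): H2O mer, I cis; H2O mer, I trans; H2O fac, I cis.
Each arrangement has an internal mirror plane or centre of symmetry, so none is chiral.

0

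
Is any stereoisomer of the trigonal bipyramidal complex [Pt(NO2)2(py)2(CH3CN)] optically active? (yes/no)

yes

Placing the ligands in turn and identifying arrangements related by rotation or reflection leaves 5 distinct geometric isomers.
One of these lacks any improper symmetry element and so occurs as an enantiomeric pair, giving 5 + 1 = 6 stereoisomers in total.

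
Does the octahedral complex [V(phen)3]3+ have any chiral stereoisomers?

An octahedron has six vertices in three trans pairs; every non-trans pair is cis.
Each phen is bidentate and must span two cis positions.
Only one geometric arrangement is possible; it has no improper symmetry element, so it exists as a pair of enantiomers (2 stereoisomers).

yes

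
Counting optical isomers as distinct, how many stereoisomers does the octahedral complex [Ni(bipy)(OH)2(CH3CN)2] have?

The six octahedral sites form three mutually perpendicular trans pairs.
Each bipy is bidentate and must span two cis positions.
There are 3 geometric isomers: OH cis, CH3CN trans; OH cis, CH3CN cis (chiral); OH trans, CH3CN cis.
One of these lacks any improper symmetry element and so occurs as an enantiomeric pair, giving 3 + 1 = 4 stereoisomers in total.

4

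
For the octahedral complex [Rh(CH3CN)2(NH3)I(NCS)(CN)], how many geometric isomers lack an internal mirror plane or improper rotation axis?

6

Systematic enumeration (placing each ligand type in turn and discarding arrangements equivalent by rotation or reflection) gives 9 geometric isomers.
Of these, 6 lack any improper symmetry element and so occur as enantiomeric pairs, giving 9 + 6 = 15 stereoisomers in total.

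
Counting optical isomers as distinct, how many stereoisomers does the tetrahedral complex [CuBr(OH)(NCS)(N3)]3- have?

All four vertices of a tetrahedron are equivalent and mutually adjacent, so cis/trans isomerism cannot arise.
Only one geometric arrangement is possible; it has no improper symmetry element, so it exists as a pair of enantiomers (2 stereoisomers).

2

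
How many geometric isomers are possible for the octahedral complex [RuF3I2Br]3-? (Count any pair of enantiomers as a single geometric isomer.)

3

In an octahedral complex each vertex has one trans partner and four cis neighbours.
Systematic placement gives 3 geometric isomers: F mer, I trans; F fac, I cis; F mer, I cis.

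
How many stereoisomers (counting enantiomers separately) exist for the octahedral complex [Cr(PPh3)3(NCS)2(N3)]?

There are 3 geometric isomers: PPh3 mer, NCS cis; PPh3 mer, NCS trans; PPh3 fac, NCS cis.
Each arrangement has an internal mirror plane or centre of symmetry, so none is chiral.

3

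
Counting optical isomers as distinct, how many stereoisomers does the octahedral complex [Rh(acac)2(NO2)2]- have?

3

Each acac is bidentate and must span two cis positions.
Systematic placement gives 2 geometric isomers: NO2 trans; NO2 cis (chiral).
One of these lacks any improper symmetry element and so occurs as an enantiomeric pair, giving 2 + 1 = 3 stereoisomers in total.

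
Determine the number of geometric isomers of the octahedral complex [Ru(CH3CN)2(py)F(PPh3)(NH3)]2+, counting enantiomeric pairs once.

9

Exhaustive case analysis gives 9 geometric isomers.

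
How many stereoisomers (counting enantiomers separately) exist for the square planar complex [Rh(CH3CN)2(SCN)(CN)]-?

2

Working through the distinct placements yields 2 geometric isomers: CH3CN cis; CH3CN trans.
Each arrangement has an internal mirror plane or centre of symmetry, so none is chiral.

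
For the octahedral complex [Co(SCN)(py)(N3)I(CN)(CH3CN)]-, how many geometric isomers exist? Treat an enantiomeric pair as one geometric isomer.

15

In an octahedral complex each vertex has one trans partner and four cis neighbours.
Placing the ligands in turn and identifying arrangements related by rotation or reflection leaves 15 distinct geometric isomers.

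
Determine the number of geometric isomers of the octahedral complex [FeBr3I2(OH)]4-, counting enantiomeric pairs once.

3

Working through the distinct placements yields 3 geometric isomers: Br mer, I cis; Br mer, I trans; Br fac, I cis.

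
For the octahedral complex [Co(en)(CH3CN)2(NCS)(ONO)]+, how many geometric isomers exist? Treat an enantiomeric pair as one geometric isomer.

In an octahedral complex each vertex has one trans partner and four cis neighbours.
Each en is bidentate and must span two cis positions.
Systematic placement gives 4 geometric isomers: CH3CN trans; CH3CN cis (3 arrangements, 2 chiral).

4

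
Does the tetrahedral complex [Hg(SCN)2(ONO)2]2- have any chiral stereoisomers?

All four vertices of a tetrahedron are equivalent and mutually adjacent, so cis/trans isomerism cannot arise.
Only one geometric arrangement is possible.

no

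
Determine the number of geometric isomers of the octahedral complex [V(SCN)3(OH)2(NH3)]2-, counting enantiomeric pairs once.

The six octahedral sites form three mutually perpendicular trans pairs.
The distinct arrangements are (3 in all): SCN mer, OH cis; SCN mer, OH trans; SCN fac, OH cis.

3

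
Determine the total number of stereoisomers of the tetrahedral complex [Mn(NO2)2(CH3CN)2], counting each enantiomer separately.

1

In a tetrahedral complex all four positions are equivalent and every pair of ligands is adjacent — there is no cis/trans distinction.
Only one geometric arrangement is possible.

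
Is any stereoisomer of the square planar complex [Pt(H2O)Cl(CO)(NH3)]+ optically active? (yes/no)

A square has two trans pairs of vertices; adjacent vertices are cis.
Working through the distinct placements yields 3 geometric isomers: (CO/H2O trans, Cl/NH3 trans); (CO/NH3 trans, Cl/H2O trans); (CO/Cl trans, H2O/NH3 trans).
Each arrangement has an internal mirror plane or centre of symmetry, so none is chiral.

no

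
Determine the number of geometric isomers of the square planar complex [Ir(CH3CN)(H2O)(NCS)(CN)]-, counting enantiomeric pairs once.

3

In a square planar complex each vertex has one trans partner and two cis neighbours.
There are 3 geometric isomers: (CH3CN/H2O trans, CN/NCS trans); (CH3CN/NCS trans, CN/H2O trans); (CH3CN/CN trans, H2O/NCS trans).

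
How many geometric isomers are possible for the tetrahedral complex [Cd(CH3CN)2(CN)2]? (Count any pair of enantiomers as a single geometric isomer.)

Only one geometric arrangement is possible.

1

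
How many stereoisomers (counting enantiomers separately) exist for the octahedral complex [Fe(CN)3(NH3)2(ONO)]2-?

3

An octahedron has six vertices in three trans pairs; every non-trans pair is cis.
There are 3 geometric isomers: CN mer, NH3 cis; CN mer, NH3 trans; CN fac, NH3 cis.
Each arrangement has an internal mirror plane or centre of symmetry, so none is chiral.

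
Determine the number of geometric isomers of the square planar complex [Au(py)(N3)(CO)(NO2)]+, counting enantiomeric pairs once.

3

A square has two trans pairs of vertices; adjacent vertices are cis.
Systematic placement gives 3 geometric isomers: (CO/NO2 trans, N3/py trans); (CO/py trans, N3/NO2 trans); (CO/N3 trans, NO2/py trans).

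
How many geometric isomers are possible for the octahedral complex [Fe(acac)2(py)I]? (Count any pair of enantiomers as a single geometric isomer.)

2

In an octahedral complex each vertex has one trans partner and four cis neighbours.
Each acac is bidentate and must span two cis positions.
There are 2 geometric isomers: py and I mutually cis (chiral); py and I mutually trans.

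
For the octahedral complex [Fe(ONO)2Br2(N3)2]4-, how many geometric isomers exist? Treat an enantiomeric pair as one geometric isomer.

5

The six octahedral sites form three mutually perpendicular trans pairs.
There are 5 geometric isomers: ONO trans, Br trans, N3 trans; ONO cis, Br trans, N3 cis; ONO trans, Br cis, N3 cis; ONO cis, Br cis, N3 cis (chiral); ONO cis, Br cis, N3 trans.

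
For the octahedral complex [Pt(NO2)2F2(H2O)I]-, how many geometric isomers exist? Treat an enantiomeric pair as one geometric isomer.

In an octahedral complex each vertex has one trans partner and four cis neighbours.
The distinct arrangements are (6 in all): NO2 trans, F trans; NO2 cis, F trans; NO2 trans, F cis; NO2 cis, F cis (3 arrangements, 2 chiral).

6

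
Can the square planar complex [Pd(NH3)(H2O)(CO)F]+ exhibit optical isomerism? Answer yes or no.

no

In a square planar complex each vertex has one trans partner and two cis neighbours.
Working through the distinct placements yields 3 geometric isomers: (CO/H2O trans, F/NH3 trans); (CO/NH3 trans, F/H2O trans); (CO/F trans, H2O/NH3 trans).
Each arrangement has an internal mirror plane or centre of symmetry, so none is chiral.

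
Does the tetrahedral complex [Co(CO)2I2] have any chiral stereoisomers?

no

In a tetrahedral complex all four positions are equivalent and every pair of ligands is adjacent — there is no cis/trans distinction.
Only one geometric arrangement is possible.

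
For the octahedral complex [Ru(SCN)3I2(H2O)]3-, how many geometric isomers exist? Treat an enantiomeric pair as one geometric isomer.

In an octahedral complex each vertex has one trans partner and four cis neighbours.
The distinct arrangements are (3 in all): SCN mer, I cis; SCN mer, I trans; SCN fac, I cis.

3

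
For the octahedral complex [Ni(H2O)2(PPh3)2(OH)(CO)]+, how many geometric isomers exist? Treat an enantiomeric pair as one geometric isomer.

6

In an octahedral complex each vertex has one trans partner and four cis neighbours.
There are 6 geometric isomers: H2O cis, PPh3 trans; H2O cis, PPh3 cis (3 arrangements, 2 chiral); H2O trans, PPh3 trans; H2O trans, PPh3 cis.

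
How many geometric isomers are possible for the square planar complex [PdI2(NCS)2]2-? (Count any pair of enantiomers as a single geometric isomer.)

In a square planar complex each vertex has one trans partner and two cis neighbours.
Systematic placement gives 2 geometric isomers: I cis; I trans.

2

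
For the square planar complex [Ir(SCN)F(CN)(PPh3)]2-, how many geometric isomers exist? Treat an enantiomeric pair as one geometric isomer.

In a square planar complex each vertex has one trans partner and two cis neighbours.
Systematic placement gives 3 geometric isomers: (CN/PPh3 trans, F/SCN trans); (CN/SCN trans, F/PPh3 trans); (CN/F trans, PPh3/SCN trans).

3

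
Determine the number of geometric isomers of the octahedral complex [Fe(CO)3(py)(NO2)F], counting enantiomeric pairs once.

In an octahedral complex each vertex has one trans partner and four cis neighbours.
Working through the distinct placements yields 4 geometric isomers: CO mer (3 arrangements); CO fac (chiral).

4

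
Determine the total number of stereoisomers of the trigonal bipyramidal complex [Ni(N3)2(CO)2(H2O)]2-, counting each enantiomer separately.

In a trigonal bipyramid the two axial positions differ from the three equatorial ones.
Exhaustive case analysis gives 5 geometric isomers.
One of these lacks any improper symmetry element and so occurs as an enantiomeric pair, giving 5 + 1 = 6 stereoisomers in total.

6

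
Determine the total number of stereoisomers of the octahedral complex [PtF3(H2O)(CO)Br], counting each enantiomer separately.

Systematic placement gives 4 geometric isomers: F mer (3 arrangements); F fac (chiral).
One of these lacks any improper symmetry element and so occurs as an enantiomeric pair, giving 4 + 1 = 5 stereoisomers in total.

5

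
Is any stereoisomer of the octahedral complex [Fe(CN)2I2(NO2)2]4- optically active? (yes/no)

yes

There are 5 geometric isomers: CN trans, I trans, NO2 trans; CN trans, I cis, NO2 cis; CN cis, I cis, NO2 trans; CN cis, I cis, NO2 cis (chiral); CN cis, I trans, NO2 cis.
One of these lacks any improper symmetry element and so occurs as an enantiomeric pair, giving 5 + 1 = 6 stereoisomers in total.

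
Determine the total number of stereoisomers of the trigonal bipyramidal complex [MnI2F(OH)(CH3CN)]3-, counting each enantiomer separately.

Placing the ligands in turn and identifying arrangements related by rotation or reflection leaves 7 distinct geometric isomers.
Of these, 3 lack any improper symmetry element and so occur as enantiomeric pairs, giving 7 + 3 = 10 stereoisomers in total.

10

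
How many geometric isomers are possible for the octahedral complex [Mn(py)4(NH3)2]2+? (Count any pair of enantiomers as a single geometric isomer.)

In an octahedral complex each vertex has one trans partner and four cis neighbours.
Systematic placement gives 2 geometric isomers: NH3 trans; NH3 cis.

2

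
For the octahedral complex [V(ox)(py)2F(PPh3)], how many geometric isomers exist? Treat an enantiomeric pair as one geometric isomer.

The six octahedral sites form three mutually perpendicular trans pairs.
Each ox is bidentate and must span two cis positions.
Systematic placement gives 4 geometric isomers: py cis (3 arrangements, 2 chiral); py trans.

4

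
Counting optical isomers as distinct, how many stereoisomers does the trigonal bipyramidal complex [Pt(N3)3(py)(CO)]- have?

4

Systematic placement gives 4 geometric isomers: py equatorial, CO axial; py axial, CO axial; py equatorial, CO equatorial; py axial, CO equatorial.
Each arrangement has an internal mirror plane or centre of symmetry, so none is chiral.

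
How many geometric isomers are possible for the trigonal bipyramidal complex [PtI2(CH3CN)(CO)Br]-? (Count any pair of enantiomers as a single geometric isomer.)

In a trigonal bipyramid the two axial positions differ from the three equatorial ones.
Exhaustive case analysis gives 7 geometric isomers.

7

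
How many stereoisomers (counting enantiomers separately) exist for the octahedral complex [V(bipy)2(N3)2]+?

3

An octahedron has six vertices in three trans pairs; every non-trans pair is cis.
Each bipy is bidentate and must span two cis positions.
There are 2 geometric isomers: N3 trans; N3 cis (chiral).
One of these lacks any improper symmetry element and so occurs as an enantiomeric pair, giving 2 + 1 = 3 stereoisomers in total.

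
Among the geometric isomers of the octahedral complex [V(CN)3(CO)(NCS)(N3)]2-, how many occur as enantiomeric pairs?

In an octahedral complex each vertex has one trans partner and four cis neighbours.
Working through the distinct placements yields 4 geometric isomers: CN mer (3 arrangements); CN fac (chiral).
One of these lacks any improper symmetry element and so occurs as an enantiomeric pair, giving 4 + 1 = 5 stereoisomers in total.

1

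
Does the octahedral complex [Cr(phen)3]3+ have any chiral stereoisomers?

yes

An octahedron has six vertices in three trans pairs; every non-trans pair is cis.
Each phen is bidentate and must span two cis positions.
Only one geometric arrangement is possible; it has no improper symmetry element, so it exists as a pair of enantiomers (2 stereoisomers).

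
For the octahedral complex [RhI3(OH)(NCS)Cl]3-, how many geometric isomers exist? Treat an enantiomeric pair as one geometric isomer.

The six octahedral sites form three mutually perpendicular trans pairs.
Working through the distinct placements yields 4 geometric isomers: I mer (3 arrangements); I fac (chiral).

4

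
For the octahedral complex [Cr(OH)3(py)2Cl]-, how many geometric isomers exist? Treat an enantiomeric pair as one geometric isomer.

An octahedron has six vertices in three trans pairs; every non-trans pair is cis.
The distinct arrangements are (3 in all): OH mer, py trans; OH fac, py cis; OH mer, py cis.

3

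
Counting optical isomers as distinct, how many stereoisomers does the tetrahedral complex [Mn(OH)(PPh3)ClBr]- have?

In a tetrahedral complex all four positions are equivalent and every pair of ligands is adjacent — there is no cis/trans distinction.
Only one geometric arrangement is possible; it has no improper symmetry element, so it exists as a pair of enantiomers (2 stereoisomers).

2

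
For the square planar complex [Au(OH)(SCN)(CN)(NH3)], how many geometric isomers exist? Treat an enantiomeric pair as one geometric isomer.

3

In a square planar complex each vertex has one trans partner and two cis neighbours.
Systematic placement gives 3 geometric isomers: (CN/OH trans, NH3/SCN trans); (CN/SCN trans, NH3/OH trans); (CN/NH3 trans, OH/SCN trans).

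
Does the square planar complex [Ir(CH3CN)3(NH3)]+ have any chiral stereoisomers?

no

Only one geometric arrangement is possible.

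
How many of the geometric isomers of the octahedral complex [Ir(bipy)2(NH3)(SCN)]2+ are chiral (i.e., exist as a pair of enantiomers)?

1

The six octahedral sites form three mutually perpendicular trans pairs.
Each bipy is bidentate and must span two cis positions.
There are 2 geometric isomers: NH3 and SCN mutually trans; NH3 and SCN mutually cis (chiral).
One of these lacks any improper symmetry element and so occurs as an enantiomeric pair, giving 2 + 1 = 3 stereoisomers in total.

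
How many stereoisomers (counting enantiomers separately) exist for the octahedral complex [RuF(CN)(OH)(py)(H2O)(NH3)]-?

30

Placing the ligands in turn and identifying arrangements related by rotation or reflection leaves 15 distinct geometric isomers.
Of these, 15 lack any improper symmetry element and so occur as enantiomeric pairs, giving 15 + 15 = 30 stereoisomers in total.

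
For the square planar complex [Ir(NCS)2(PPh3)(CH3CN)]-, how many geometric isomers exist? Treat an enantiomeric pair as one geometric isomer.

2

In a square planar complex each vertex has one trans partner and two cis neighbours.
The distinct arrangements are (2 in all): NCS cis; NCS trans.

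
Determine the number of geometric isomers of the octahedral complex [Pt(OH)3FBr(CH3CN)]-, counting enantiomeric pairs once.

4

An octahedron has six vertices in three trans pairs; every non-trans pair is cis.
Systematic placement gives 4 geometric isomers: OH mer (3 arrangements); OH fac (chiral).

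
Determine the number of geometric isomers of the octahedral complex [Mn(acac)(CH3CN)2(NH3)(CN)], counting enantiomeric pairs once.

4

An octahedron has six vertices in three trans pairs; every non-trans pair is cis.
Each acac is bidentate and must span two cis positions.
There are 4 geometric isomers: CH3CN trans; CH3CN cis (3 arrangements, 2 chiral).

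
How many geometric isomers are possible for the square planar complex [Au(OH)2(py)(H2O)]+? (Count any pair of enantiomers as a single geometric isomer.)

A square has two trans pairs of vertices; adjacent vertices are cis.
There are 2 geometric isomers: OH cis; OH trans.

2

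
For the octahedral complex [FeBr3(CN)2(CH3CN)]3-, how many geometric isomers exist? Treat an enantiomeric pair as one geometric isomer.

3

In an octahedral complex each vertex has one trans partner and four cis neighbours.
Working through the distinct placements yields 3 geometric isomers: Br mer, CN trans; Br mer, CN cis; Br fac, CN cis.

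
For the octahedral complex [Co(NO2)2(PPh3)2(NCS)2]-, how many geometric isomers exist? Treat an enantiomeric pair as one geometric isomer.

5

In an octahedral complex each vertex has one trans partner and four cis neighbours.
There are 5 geometric isomers: NO2 trans, PPh3 trans, NCS trans; NO2 cis, PPh3 cis, NCS trans; NO2 cis, PPh3 trans, NCS cis; NO2 cis, PPh3 cis, NCS cis (chiral); NO2 trans, PPh3 cis, NCS cis.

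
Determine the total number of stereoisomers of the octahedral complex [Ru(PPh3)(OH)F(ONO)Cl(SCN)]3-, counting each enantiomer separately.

The six octahedral sites form three mutually perpendicular trans pairs.
Placing the ligands in turn and identifying arrangements related by rotation or reflection leaves 15 distinct geometric isomers.
Of these, 15 lack any improper symmetry element and so occur as enantiomeric pairs, giving 15 + 15 = 30 stereoisomers in total.

30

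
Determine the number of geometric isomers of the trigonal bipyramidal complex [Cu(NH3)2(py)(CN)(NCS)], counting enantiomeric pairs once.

7

Placing the ligands in turn and identifying arrangements related by rotation or reflection leaves 7 distinct geometric isomers.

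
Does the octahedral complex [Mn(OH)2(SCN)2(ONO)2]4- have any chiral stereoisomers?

yes

The six octahedral sites form three mutually perpendicular trans pairs.
Working through the distinct placements yields 5 geometric isomers: OH trans, SCN trans, ONO trans; OH trans, SCN cis, ONO cis; OH cis, SCN trans, ONO cis; OH cis, SCN cis, ONO cis (chiral); OH cis, SCN cis, ONO trans.
One of these lacks any improper symmetry element and so occurs as an enantiomeric pair, giving 5 + 1 = 6 stereoisomers in total.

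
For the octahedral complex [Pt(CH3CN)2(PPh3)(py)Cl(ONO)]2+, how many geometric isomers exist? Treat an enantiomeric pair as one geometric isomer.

An octahedron has six vertices in three trans pairs; every non-trans pair is cis.
Systematic enumeration (placing each ligand type in turn and discarding arrangements equivalent by rotation or reflection) gives 9 geometric isomers.

9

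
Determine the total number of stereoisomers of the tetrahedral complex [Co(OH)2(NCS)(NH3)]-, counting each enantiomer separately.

Only one geometric arrangement is possible.

1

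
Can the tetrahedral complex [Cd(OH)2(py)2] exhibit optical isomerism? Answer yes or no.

Only one geometric arrangement is possible.

no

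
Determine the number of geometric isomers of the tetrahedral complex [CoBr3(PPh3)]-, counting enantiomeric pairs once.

1

All four vertices of a tetrahedron are equivalent and mutually adjacent, so cis/trans isomerism cannot arise.
Only one geometric arrangement is possible.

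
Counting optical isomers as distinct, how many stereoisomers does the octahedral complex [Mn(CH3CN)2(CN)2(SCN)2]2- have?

An octahedron has six vertices in three trans pairs; every non-trans pair is cis.
The distinct arrangements are (5 in all): CH3CN trans, CN trans, SCN trans; CH3CN trans, CN cis, SCN cis; CH3CN cis, CN cis, SCN trans; CH3CN cis, CN cis, SCN cis (chiral); CH3CN cis, CN trans, SCN cis.
One of these lacks any improper symmetry element and so occurs as an enantiomeric pair, giving 5 + 1 = 6 stereoisomers in total.

6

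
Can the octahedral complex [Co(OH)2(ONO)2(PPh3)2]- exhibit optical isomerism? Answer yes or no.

An octahedron has six vertices in three trans pairs; every non-trans pair is cis.
Working through the distinct placements yields 5 geometric isomers: OH trans, ONO trans, PPh3 trans; OH trans, ONO cis, PPh3 cis; OH cis, ONO cis, PPh3 trans; OH cis, ONO cis, PPh3 cis (chiral); OH cis, ONO trans, PPh3 cis.
One of these lacks any improper symmetry element and so occurs as an enantiomeric pair, giving 5 + 1 = 6 stereoisomers in total.

yes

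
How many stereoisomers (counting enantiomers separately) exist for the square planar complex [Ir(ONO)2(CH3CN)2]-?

A square has two trans pairs of vertices; adjacent vertices are cis.
Working through the distinct placements yields 2 geometric isomers: ONO cis; ONO trans.
Each arrangement has an internal mirror plane or centre of symmetry, so none is chiral.

2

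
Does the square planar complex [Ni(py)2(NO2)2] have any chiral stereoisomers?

no

In a square planar complex each vertex has one trans partner and two cis neighbours.
There are 2 geometric isomers: py cis; py trans.
Each arrangement has an internal mirror plane or centre of symmetry, so none is chiral.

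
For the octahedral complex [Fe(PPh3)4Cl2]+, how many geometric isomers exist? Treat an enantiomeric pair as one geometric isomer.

The six octahedral sites form three mutually perpendicular trans pairs.
Working through the distinct placements yields 2 geometric isomers: Cl trans; Cl cis.

2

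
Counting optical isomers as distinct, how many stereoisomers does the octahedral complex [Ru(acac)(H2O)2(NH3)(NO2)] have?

Each acac is bidentate and must span two cis positions.
There are 4 geometric isomers: H2O trans; H2O cis (3 arrangements, 2 chiral).
Of these, 2 lack any improper symmetry element and so occur as enantiomeric pairs, giving 4 + 2 = 6 stereoisomers in total.

6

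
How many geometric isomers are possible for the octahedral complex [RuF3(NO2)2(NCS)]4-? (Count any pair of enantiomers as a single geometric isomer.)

3

Working through the distinct placements yields 3 geometric isomers: F mer, NO2 trans; F mer, NO2 cis; F fac, NO2 cis.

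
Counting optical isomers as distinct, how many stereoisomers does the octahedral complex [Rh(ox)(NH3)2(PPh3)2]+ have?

4

In an octahedral complex each vertex has one trans partner and four cis neighbours.
Each ox is bidentate and must span two cis positions.
Systematic placement gives 3 geometric isomers: NH3 trans, PPh3 cis; NH3 cis, PPh3 cis (chiral); NH3 cis, PPh3 trans.
One of these lacks any improper symmetry element and so occurs as an enantiomeric pair, giving 3 + 1 = 4 stereoisomers in total.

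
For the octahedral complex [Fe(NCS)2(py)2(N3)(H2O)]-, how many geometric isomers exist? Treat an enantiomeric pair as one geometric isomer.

Systematic placement gives 6 geometric isomers: NCS trans, py trans; NCS cis, py cis (3 arrangements, 2 chiral); NCS cis, py trans; NCS trans, py cis.

6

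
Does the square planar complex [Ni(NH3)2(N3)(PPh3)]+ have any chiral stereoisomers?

no

In a square planar complex each vertex has one trans partner and two cis neighbours.
The distinct arrangements are (2 in all): NH3 cis; NH3 trans.
Each arrangement has an internal mirror plane or centre of symmetry, so none is chiral.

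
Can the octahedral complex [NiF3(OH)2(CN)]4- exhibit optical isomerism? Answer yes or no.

no

Working through the distinct placements yields 3 geometric isomers: F mer, OH trans; F fac, OH cis; F mer, OH cis.
Each arrangement has an internal mirror plane or centre of symmetry, so none is chiral.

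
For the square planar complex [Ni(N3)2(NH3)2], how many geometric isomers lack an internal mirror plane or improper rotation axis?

0

Working through the distinct placements yields 2 geometric isomers: N3 cis; N3 trans.
Each arrangement has an internal mirror plane or centre of symmetry, so none is chiral.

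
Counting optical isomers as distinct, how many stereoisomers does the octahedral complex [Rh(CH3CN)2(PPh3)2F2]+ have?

6

An octahedron has six vertices in three trans pairs; every non-trans pair is cis.
Systematic placement gives 5 geometric isomers: CH3CN trans, PPh3 trans, F trans; CH3CN trans, PPh3 cis, F cis; CH3CN cis, PPh3 trans, F cis; CH3CN cis, PPh3 cis, F cis (chiral); CH3CN cis, PPh3 cis, F trans.
One of these lacks any improper symmetry element and so occurs as an enantiomeric pair, giving 5 + 1 = 6 stereoisomers in total.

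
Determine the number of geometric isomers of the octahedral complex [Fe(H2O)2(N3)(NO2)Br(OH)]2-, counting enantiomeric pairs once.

9

The six octahedral sites form three mutually perpendicular trans pairs.
Exhaustive case analysis gives 9 geometric isomers.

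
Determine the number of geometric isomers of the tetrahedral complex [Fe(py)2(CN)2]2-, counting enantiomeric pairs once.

Only one geometric arrangement is possible.

1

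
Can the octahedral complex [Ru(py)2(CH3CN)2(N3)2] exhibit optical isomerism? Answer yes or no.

yes

In an octahedral complex each vertex has one trans partner and four cis neighbours.
The distinct arrangements are (5 in all): py trans, CH3CN trans, N3 trans; py cis, CH3CN trans, N3 cis; py trans, CH3CN cis, N3 cis; py cis, CH3CN cis, N3 cis (chiral); py cis, CH3CN cis, N3 trans.
One of these lacks any improper symmetry element and so occurs as an enantiomeric pair, giving 5 + 1 = 6 stereoisomers in total.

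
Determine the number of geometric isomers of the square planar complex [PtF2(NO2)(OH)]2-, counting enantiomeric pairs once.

Working through the distinct placements yields 2 geometric isomers: F cis; F trans.

2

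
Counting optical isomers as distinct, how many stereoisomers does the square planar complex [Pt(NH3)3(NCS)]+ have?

A square has two trans pairs of vertices; adjacent vertices are cis.
Only one geometric arrangement is possible.

1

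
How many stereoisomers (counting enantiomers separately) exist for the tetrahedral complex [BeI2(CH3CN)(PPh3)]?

1

All four vertices of a tetrahedron are equivalent and mutually adjacent, so cis/trans isomerism cannot arise.
Only one geometric arrangement is possible.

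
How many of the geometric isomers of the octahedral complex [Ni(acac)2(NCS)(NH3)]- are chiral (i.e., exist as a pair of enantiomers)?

Each acac is bidentate and must span two cis positions.
There are 2 geometric isomers: NCS and NH3 mutually trans; NCS and NH3 mutually cis (chiral).
One of these lacks any improper symmetry element and so occurs as an enantiomeric pair, giving 2 + 1 = 3 stereoisomers in total.

1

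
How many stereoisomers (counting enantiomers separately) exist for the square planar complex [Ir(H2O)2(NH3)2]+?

There are 2 geometric isomers: H2O cis; H2O trans.
Each arrangement has an internal mirror plane or centre of symmetry, so none is chiral.

2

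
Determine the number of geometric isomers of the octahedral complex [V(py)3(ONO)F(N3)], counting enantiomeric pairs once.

4

The six octahedral sites form three mutually perpendicular trans pairs.
The distinct arrangements are (4 in all): py mer (3 arrangements); py fac (chiral).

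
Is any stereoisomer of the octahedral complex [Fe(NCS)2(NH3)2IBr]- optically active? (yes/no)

yes

The distinct arrangements are (6 in all): NCS trans, NH3 trans; NCS cis, NH3 cis (3 arrangements, 2 chiral); NCS cis, NH3 trans; NCS trans, NH3 cis.
Of these, 2 lack any improper symmetry element and so occur as enantiomeric pairs, giving 6 + 2 = 8 stereoisomers in total.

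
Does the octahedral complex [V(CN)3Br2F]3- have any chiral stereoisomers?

In an octahedral complex each vertex has one trans partner and four cis neighbours.
There are 3 geometric isomers: CN mer, Br trans; CN fac, Br cis; CN mer, Br cis.
Each arrangement has an internal mirror plane or centre of symmetry, so none is chiral.

no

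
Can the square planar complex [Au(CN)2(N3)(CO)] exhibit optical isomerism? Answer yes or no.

no

In a square planar complex each vertex has one trans partner and two cis neighbours.
There are 2 geometric isomers: CN cis; CN trans.
Each arrangement has an internal mirror plane or centre of symmetry, so none is chiral.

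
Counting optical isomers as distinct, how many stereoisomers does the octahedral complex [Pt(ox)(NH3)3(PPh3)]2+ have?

The six octahedral sites form three mutually perpendicular trans pairs.
Each ox is bidentate and must span two cis positions.
Systematic placement gives 2 geometric isomers: NH3 mer; NH3 fac.
Each arrangement has an internal mirror plane or centre of symmetry, so none is chiral.

2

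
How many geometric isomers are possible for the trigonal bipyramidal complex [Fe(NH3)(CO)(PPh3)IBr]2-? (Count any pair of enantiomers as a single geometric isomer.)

Exhaustive case analysis gives 10 geometric isomers.

10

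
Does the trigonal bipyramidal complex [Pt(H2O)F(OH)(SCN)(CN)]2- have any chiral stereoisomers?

A trigonal bipyramid has two axial and three equatorial sites, which are chemically inequivalent.
Placing the ligands in turn and identifying arrangements related by rotation or reflection leaves 10 distinct geometric isomers.
Of these, 10 lack any improper symmetry element and so occur as enantiomeric pairs, giving 10 + 10 = 20 stereoisomers in total.

yes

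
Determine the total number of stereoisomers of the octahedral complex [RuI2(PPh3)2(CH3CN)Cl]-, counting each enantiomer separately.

There are 6 geometric isomers: I trans, PPh3 trans; I cis, PPh3 cis (3 arrangements, 2 chiral); I cis, PPh3 trans; I trans, PPh3 cis.
Of these, 2 lack any improper symmetry element and so occur as enantiomeric pairs, giving 6 + 2 = 8 stereoisomers in total.

8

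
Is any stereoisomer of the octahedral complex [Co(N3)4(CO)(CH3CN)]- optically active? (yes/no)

There are 2 geometric isomers: CO and CH3CN mutually trans; CO and CH3CN mutually cis.
Each arrangement has an internal mirror plane or centre of symmetry, so none is chiral.

no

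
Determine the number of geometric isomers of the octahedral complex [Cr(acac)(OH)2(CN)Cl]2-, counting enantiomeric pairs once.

4

In an octahedral complex each vertex has one trans partner and four cis neighbours.
Each acac is bidentate and must span two cis positions.
The distinct arrangements are (4 in all): OH cis (3 arrangements, 2 chiral); OH trans.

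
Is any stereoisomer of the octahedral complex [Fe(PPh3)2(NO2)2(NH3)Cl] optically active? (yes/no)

yes

An octahedron has six vertices in three trans pairs; every non-trans pair is cis.
The distinct arrangements are (6 in all): PPh3 trans, NO2 trans; PPh3 cis, NO2 cis (3 arrangements, 2 chiral); PPh3 trans, NO2 cis; PPh3 cis, NO2 trans.
Of these, 2 lack any improper symmetry element and so occur as enantiomeric pairs, giving 6 + 2 = 8 stereoisomers in total.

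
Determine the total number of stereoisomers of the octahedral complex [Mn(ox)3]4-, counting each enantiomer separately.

2

Each ox is bidentate and must span two cis positions.
Only one geometric arrangement is possible; it has no improper symmetry element, so it exists as a pair of enantiomers (2 stereoisomers).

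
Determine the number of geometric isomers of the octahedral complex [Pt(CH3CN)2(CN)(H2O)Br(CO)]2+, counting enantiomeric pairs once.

9

Exhaustive case analysis gives 9 geometric isomers.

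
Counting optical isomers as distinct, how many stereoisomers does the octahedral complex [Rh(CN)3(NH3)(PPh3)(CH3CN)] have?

5

Systematic placement gives 4 geometric isomers: CN mer (3 arrangements); CN fac (chiral).
One of these lacks any improper symmetry element and so occurs as an enantiomeric pair, giving 4 + 1 = 5 stereoisomers in total.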